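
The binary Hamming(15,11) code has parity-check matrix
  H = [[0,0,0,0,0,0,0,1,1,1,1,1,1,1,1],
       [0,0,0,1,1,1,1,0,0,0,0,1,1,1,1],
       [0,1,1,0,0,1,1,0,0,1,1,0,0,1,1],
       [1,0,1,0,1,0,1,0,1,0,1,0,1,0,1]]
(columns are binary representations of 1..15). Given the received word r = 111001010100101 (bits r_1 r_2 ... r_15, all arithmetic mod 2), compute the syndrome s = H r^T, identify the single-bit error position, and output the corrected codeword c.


s = (0, 1, 1, 0)^T, error position = 6, corrected codeword c = 111000010100101

Compute s = H r^T mod 2 one row at a time:
  s_1 = 1 + 0 + 1 + 0 + 0 + 1 + 0 + 1 = 4 ≡ 0 (mod 2).
  s_2 = 0 + 0 + 1 + 0 + 0 + 1 + 0 + 1 = 3 ≡ 1 (mod 2).
  s_3 = 1 + 1 + 1 + 0 + 1 + 0 + 0 + 1 = 5 ≡ 1 (mod 2).
  s_4 = 1 + 1 + 0 + 0 + 0 + 0 + 1 + 1 = 4 ≡ 0 (mod 2).
s = (0, 1, 1, 0)^T — this equals column 6 of H (binary 0110), so error is at position 6.
Correct: flip bit 6 of r = 111001010100101 to get c = 111000010100101.


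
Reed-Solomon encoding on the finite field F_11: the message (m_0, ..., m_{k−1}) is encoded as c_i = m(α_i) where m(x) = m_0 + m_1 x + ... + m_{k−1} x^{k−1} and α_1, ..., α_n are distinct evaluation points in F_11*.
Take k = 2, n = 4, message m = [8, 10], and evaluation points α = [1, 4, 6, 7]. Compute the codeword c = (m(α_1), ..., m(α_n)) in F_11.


c = [7, 4, 2, 1]

Message polynomial: m(x) = 8 + 10·x (mod 11).
For each evaluation point α_i, compute m(α_i) mod 11:
  α_1 = 1: Horner steps 10 → 7, so m(1) = 7.
  α_2 = 4: Horner steps 10 → 4, so m(4) = 4.
  α_3 = 6: Horner steps 10 → 2, so m(6) = 2.
  α_4 = 7: Horner steps 10 → 1, so m(7) = 1.
Codeword c = [7, 4, 2, 1] ∈ F_11^4.


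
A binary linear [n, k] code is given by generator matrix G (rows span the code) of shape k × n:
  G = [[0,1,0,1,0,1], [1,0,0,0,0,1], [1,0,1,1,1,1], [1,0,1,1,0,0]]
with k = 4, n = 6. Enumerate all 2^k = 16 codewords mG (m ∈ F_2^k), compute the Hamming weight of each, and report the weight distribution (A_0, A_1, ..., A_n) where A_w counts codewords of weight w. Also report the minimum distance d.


Weight distribution: A_0 = 1, A_2 = 4, A_3 = 6, A_4 = 3, A_5 = 2. Minimum distance d = 2.

Enumerate all 2^4 = 16 messages m ∈ F_2^4.
For each, compute codeword c = mG in F_2^6, then tally its weight.
  m = 0000 → c = 000000, weight = 0.
  m = 1000 → c = 010101, weight = 3.
  m = 0100 → c = 100001, weight = 2.
  m = 1100 → c = 110100, weight = 3.
  m = 0010 → c = 101111, weight = 5.
  m = 1010 → c = 111010, weight = 4.
  m = 0110 → c = 001110, weight = 3.
  m = 1110 → c = 011011, weight = 4.
  m = 0001 → c = 101100, weight = 3.
  m = 1001 → c = 111001, weight = 4.
  m = 0101 → c = 001101, weight = 3.
  m = 1101 → c = 011000, weight = 2.
  m = 0011 → c = 000011, weight = 2.
  m = 1011 → c = 010110, weight = 3.
  m = 0111 → c = 100010, weight = 2.
  m = 1111 → c = 110111, weight = 5.
Tally weights:
  weight 0: 1 codewords.
  weight 2: 4 codewords.
  weight 3: 6 codewords.
  weight 4: 3 codewords.
  weight 5: 2 codewords.
Minimum distance d = smallest w > 0 with A_w > 0 = 2.
Sanity: Σ A_w = 16 = 2^4 = 16 ✓.


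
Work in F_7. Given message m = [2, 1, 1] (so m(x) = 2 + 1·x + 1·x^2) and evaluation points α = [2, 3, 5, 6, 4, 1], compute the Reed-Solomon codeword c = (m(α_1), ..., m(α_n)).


c = [1, 0, 4, 2, 1, 4]

Message polynomial: m(x) = 2 + 1·x + 1·x^2 (mod 7).
For each evaluation point α_i, compute m(α_i) mod 7:
  α_1 = 2: Horner steps 1 → 3 → 1, so m(2) = 1.
  α_2 = 3: Horner steps 1 → 4 → 0, so m(3) = 0.
  α_3 = 5: Horner steps 1 → 6 → 4, so m(5) = 4.
  α_4 = 6: Horner steps 1 → 0 → 2, so m(6) = 2.
  α_5 = 4: Horner steps 1 → 5 → 1, so m(4) = 1.
  α_6 = 1: Horner steps 1 → 2 → 4, so m(1) = 4.
Codeword c = [1, 0, 4, 2, 1, 4] ∈ F_7^6.


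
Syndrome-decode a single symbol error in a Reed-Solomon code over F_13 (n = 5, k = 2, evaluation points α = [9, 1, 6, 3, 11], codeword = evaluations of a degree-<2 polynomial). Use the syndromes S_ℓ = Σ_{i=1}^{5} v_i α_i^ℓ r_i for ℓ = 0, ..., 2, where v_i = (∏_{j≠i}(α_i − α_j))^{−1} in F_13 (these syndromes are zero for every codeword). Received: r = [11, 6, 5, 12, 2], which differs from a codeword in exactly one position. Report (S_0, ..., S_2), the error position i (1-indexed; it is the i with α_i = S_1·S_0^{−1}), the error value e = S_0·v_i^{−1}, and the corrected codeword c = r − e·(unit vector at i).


S = (9, 9, 9), error at position 2, error magnitude e = 11, c = [11, 8, 5, 12, 2].

Step 1: column multipliers v_i = (∏_{j≠i}(α_i − α_j))^{−1} mod 13.
  i = 1 (α = 9): (9−1)(9−6)(9−3)(9−11) = 8·3·6·(−2) = −288 ≡ 11, so v_1 = 11^{−1} = 6 (mod 13).
  i = 2 (α = 1): (1−9)(1−6)(1−3)(1−11) = (−8)·(−5)·(−2)·(−10) = 800 ≡ 7, so v_2 = 7^{−1} = 2 (mod 13).
  i = 3 (α = 6): (6−9)(6−1)(6−3)(6−11) = (−3)·5·3·(−5) = 225 ≡ 4, so v_3 = 4^{−1} = 10 (mod 13).
  i = 4 (α = 3): (3−9)(3−1)(3−6)(3−11) = (−6)·2·(−3)·(−8) = −288 ≡ 11, so v_4 = 11^{−1} = 6 (mod 13).
  i = 5 (α = 11): (11−9)(11−1)(11−6)(11−3) = 2·10·5·8 = 800 ≡ 7, so v_5 = 7^{−1} = 2 (mod 13).
  v = [6, 2, 10, 6, 2].
Step 2: syndromes of r = [11, 6, 5, 12, 2] (all sums mod 13).
  S_0 = Σ v_i r_i = 6·11 + 2·6 + 10·5 + 6·12 + 2·2 = 204 ≡ 9.
  S_1 = Σ v_i α_i r_i = 6·9·11 + 2·1·6 + 10·6·5 + 6·3·12 + 2·11·2 = 1166 ≡ 9.
  α_i^2 mod 13 = [3, 1, 10, 9, 4].
  S_2 = Σ v_i α_i^2 r_i = 6·3·11 + 2·1·6 + 10·10·5 + 6·9·12 + 2·4·2 = 1374 ≡ 9.
  S = (9, 9, 9) ≠ 0, so r is not a codeword (an error is present).
Step 3: locate the error. For a single error e at position i, S_ℓ = v_i·e·α_i^ℓ, so α_err = S_1/S_0.
  S_0^{−1} = 9^{−1} = 3 (mod 13), so α_err = 9·3 = 27 ≡ 1 = α_2. Error position i = 2.
  Consistency check: S_2/S_1 = 9·3 = 27 ≡ 1 = α_err ✓ (single-error assumption holds).
Step 4: error magnitude e = S_0/v_2 = S_0·∏_{j≠2}(α_2 − α_j) = 9·7 = 63 ≡ 11 (mod 13).
Step 5: correct position 2: c_2 = r_2 − e = 6 − 11 ≡ 8 (mod 13). Hence c = [11, 8, 5, 12, 2].
  Check: interpolating c through the α_i gives m(x) = 6 + 2·x (degree < 2) with m(α_i) = c_i for every i, so c is indeed a codeword.


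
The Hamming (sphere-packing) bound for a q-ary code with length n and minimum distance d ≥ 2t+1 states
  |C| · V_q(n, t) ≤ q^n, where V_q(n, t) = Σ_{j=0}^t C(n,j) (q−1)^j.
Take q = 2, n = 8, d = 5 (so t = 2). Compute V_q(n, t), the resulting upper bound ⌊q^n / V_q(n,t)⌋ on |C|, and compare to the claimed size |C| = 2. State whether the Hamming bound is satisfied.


V_q(n, t) = 37, q^n = 256, Hamming bound = 6, |C| = 2 ≤ bound (satisfied).

Step 1: Compute V_q(n, t) = Σ_{j=0}^2 C(n, j) (q−1)^j.
  j = 0: C(8,0)·(1)^0 = 1·1 = 1.
  j = 1: C(8,1)·(1)^1 = 8·1 = 8.
  j = 2: C(8,2)·(1)^2 = 28·1 = 28.
  V_q(n, t) = 1 + 8 + 28 = 37.
Step 2: q^n = 2^8 = 256.
Step 3: Hamming bound ⌊q^n / V_q(n,t)⌋ = ⌊256/37⌋ = 6.
Step 4: Compare |C| = 2 to 6: satisfied.
The claimed |C| lies below the Hamming bound.


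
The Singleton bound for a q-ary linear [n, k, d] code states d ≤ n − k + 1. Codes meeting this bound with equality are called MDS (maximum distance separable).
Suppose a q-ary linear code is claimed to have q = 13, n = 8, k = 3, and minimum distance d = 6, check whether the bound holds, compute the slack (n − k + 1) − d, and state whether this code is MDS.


Singleton RHS = n − k + 1 = 6, slack = 0, bound satisfied, MDS.

Singleton bound: d ≤ n − k + 1.
Here n = 8, k = 3, so n − k + 1 = 6.
Given d = 6, check d ≤ 6: YES.
Slack = (n − k + 1) − d = 0.
The code is MDS (slack = 0).
Description: the claimed parameters are [8, 3, 6]_13; such a code would be MDS (meets Singleton bound).


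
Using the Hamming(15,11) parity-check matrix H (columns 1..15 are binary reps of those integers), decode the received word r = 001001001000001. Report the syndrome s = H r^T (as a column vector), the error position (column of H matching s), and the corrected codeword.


s = (0, 0, 1, 1)^T, error position = 3, corrected codeword c = 000001001000001

Compute s = H r^T mod 2 one row at a time:
  s_1 = 0 + 1 + 0 + 0 + 0 + 0 + 0 + 1 = 2 ≡ 0 (mod 2).
  s_2 = 0 + 0 + 1 + 0 + 0 + 0 + 0 + 1 = 2 ≡ 0 (mod 2).
  s_3 = 0 + 1 + 1 + 0 + 0 + 0 + 0 + 1 = 3 ≡ 1 (mod 2).
  s_4 = 0 + 1 + 0 + 0 + 1 + 0 + 0 + 1 = 3 ≡ 1 (mod 2).
s = (0, 0, 1, 1)^T — this equals column 3 of H (binary 0011), so error is at position 3.
Correct: flip bit 3 of r = 001001001000001 to get c = 000001001000001.


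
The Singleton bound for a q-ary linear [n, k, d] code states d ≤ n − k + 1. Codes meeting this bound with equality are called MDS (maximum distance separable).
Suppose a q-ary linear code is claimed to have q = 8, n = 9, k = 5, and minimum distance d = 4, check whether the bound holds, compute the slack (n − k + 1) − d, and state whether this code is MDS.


Singleton RHS = n − k + 1 = 5, slack = 1, bound satisfied, not MDS.

Singleton bound: d ≤ n − k + 1.
Here n = 9, k = 5, so n − k + 1 = 5.
Given d = 4, check d ≤ 5: YES.
Slack = (n − k + 1) − d = 1.
The code is NOT MDS (slack = 1 > 0).
Description: the claimed parameters are [9, 5, 4]_8; such a code would be non-MDS.


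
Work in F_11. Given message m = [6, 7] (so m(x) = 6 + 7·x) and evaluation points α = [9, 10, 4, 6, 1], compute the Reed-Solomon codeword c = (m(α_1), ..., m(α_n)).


c = [3, 10, 1, 4, 2]

Message polynomial: m(x) = 6 + 7·x (mod 11).
For each evaluation point α_i, compute m(α_i) mod 11:
  α_1 = 9: Horner steps 7 → 3, so m(9) = 3.
  α_2 = 10: Horner steps 7 → 10, so m(10) = 10.
  α_3 = 4: Horner steps 7 → 1, so m(4) = 1.
  α_4 = 6: Horner steps 7 → 4, so m(6) = 4.
  α_5 = 1: Horner steps 7 → 2, so m(1) = 2.
Codeword c = [3, 10, 1, 4, 2] ∈ F_11^5.


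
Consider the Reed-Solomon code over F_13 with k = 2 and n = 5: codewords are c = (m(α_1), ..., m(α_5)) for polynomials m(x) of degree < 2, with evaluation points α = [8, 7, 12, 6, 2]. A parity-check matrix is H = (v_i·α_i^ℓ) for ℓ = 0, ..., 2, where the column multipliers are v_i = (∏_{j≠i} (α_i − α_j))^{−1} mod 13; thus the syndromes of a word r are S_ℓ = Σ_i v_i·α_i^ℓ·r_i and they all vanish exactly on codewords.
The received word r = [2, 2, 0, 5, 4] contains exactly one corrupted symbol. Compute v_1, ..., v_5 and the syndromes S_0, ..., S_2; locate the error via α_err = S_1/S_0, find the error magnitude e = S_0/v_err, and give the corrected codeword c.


S = (4, 6, 9), error at position 1, error magnitude e = 3, c = [12, 2, 0, 5, 4].

Step 1: column multipliers v_i = (∏_{j≠i}(α_i − α_j))^{−1} mod 13.
  i = 1 (α = 8): (8−7)(8−12)(8−6)(8−2) = 1·(−4)·2·6 = −48 ≡ 4, so v_1 = 4^{−1} = 10 (mod 13).
  i = 2 (α = 7): (7−8)(7−12)(7−6)(7−2) = (−1)·(−5)·1·5 = 25 ≡ 12, so v_2 = 12^{−1} = 12 (mod 13).
  i = 3 (α = 12): (12−8)(12−7)(12−6)(12−2) = 4·5·6·10 = 1200 ≡ 4, so v_3 = 4^{−1} = 10 (mod 13).
  i = 4 (α = 6): (6−8)(6−7)(6−12)(6−2) = (−2)·(−1)·(−6)·4 = −48 ≡ 4, so v_4 = 4^{−1} = 10 (mod 13).
  i = 5 (α = 2): (2−8)(2−7)(2−12)(2−6) = (−6)·(−5)·(−10)·(−4) = 1200 ≡ 4, so v_5 = 4^{−1} = 10 (mod 13).
  v = [10, 12, 10, 10, 10].
Step 2: syndromes of r = [2, 2, 0, 5, 4] (all sums mod 13).
  S_0 = Σ v_i r_i = 10·2 + 12·2 + 10·0 + 10·5 + 10·4 = 134 ≡ 4.
  S_1 = Σ v_i α_i r_i = 10·8·2 + 12·7·2 + 10·12·0 + 10·6·5 + 10·2·4 = 708 ≡ 6.
  α_i^2 mod 13 = [12, 10, 1, 10, 4].
  S_2 = Σ v_i α_i^2 r_i = 10·12·2 + 12·10·2 + 10·1·0 + 10·10·5 + 10·4·4 = 1140 ≡ 9.
  S = (4, 6, 9) ≠ 0, so r is not a codeword (an error is present).
Step 3: locate the error. For a single error e at position i, S_ℓ = v_i·e·α_i^ℓ, so α_err = S_1/S_0.
  S_0^{−1} = 4^{−1} = 10 (mod 13), so α_err = 6·10 = 60 ≡ 8 = α_1. Error position i = 1.
  Consistency check: S_2/S_1 = 9·11 = 99 ≡ 8 = α_err ✓ (single-error assumption holds).
Step 4: error magnitude e = S_0/v_1 = S_0·∏_{j≠1}(α_1 − α_j) = 4·4 = 16 ≡ 3 (mod 13).
Step 5: correct position 1: c_1 = r_1 − e = 2 − 3 ≡ 12 (mod 13). Hence c = [12, 2, 0, 5, 4].
  Check: interpolating c through the α_i gives m(x) = 10 + 10·x (degree < 2) with m(α_i) = c_i for every i, so c is indeed a codeword.


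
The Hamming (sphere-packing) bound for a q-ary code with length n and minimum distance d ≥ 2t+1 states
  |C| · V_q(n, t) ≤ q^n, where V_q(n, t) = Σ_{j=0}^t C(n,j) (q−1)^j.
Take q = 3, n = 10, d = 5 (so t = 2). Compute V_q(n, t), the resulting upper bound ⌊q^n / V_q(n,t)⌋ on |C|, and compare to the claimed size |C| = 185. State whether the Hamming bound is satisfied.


V_q(n, t) = 201, q^n = 59049, Hamming bound = 293, |C| = 185 ≤ bound (satisfied).

Step 1: Compute V_q(n, t) = Σ_{j=0}^2 C(n, j) (q−1)^j.
  j = 0: C(10,0)·(2)^0 = 1·1 = 1.
  j = 1: C(10,1)·(2)^1 = 10·2 = 20.
  j = 2: C(10,2)·(2)^2 = 45·4 = 180.
  V_q(n, t) = 1 + 20 + 180 = 201.
Step 2: q^n = 3^10 = 59049.
Step 3: Hamming bound ⌊q^n / V_q(n,t)⌋ = ⌊59049/201⌋ = 293.
Step 4: Compare |C| = 185 to 293: satisfied.
The claimed |C| lies below the Hamming bound.


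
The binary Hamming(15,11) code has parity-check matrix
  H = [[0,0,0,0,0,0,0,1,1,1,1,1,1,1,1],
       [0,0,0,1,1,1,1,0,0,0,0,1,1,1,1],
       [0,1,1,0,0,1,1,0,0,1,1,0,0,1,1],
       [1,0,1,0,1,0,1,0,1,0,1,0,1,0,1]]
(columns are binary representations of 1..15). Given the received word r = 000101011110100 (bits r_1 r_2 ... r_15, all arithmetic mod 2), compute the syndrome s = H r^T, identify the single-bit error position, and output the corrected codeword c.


s = (1, 1, 1, 1)^T, error position = 15, corrected codeword c = 000101011110101

Compute s = H r^T mod 2 one row at a time:
  s_1 = 1 + 1 + 1 + 1 + 0 + 1 + 0 + 0 = 5 ≡ 1 (mod 2).
  s_2 = 1 + 0 + 1 + 0 + 0 + 1 + 0 + 0 = 3 ≡ 1 (mod 2).
  s_3 = 0 + 0 + 1 + 0 + 1 + 1 + 0 + 0 = 3 ≡ 1 (mod 2).
  s_4 = 0 + 0 + 0 + 0 + 1 + 1 + 1 + 0 = 3 ≡ 1 (mod 2).
s = (1, 1, 1, 1)^T — this equals column 15 of H (binary 1111), so error is at position 15.
Correct: flip bit 15 of r = 000101011110100 to get c = 000101011110101.


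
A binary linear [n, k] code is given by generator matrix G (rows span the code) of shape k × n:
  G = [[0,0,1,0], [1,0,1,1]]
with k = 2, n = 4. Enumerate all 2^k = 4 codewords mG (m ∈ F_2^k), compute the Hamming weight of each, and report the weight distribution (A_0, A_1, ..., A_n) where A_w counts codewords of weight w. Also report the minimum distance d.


Weight distribution: A_0 = 1, A_1 = 1, A_2 = 1, A_3 = 1. Minimum distance d = 1.

Enumerate all 2^2 = 4 messages m ∈ F_2^2.
For each, compute codeword c = mG in F_2^4, then tally its weight.
  m = 00 → c = 0000, weight = 0.
  m = 10 → c = 0010, weight = 1.
  m = 01 → c = 1011, weight = 3.
  m = 11 → c = 1001, weight = 2.
Tally weights:
  weight 0: 1 codewords.
  weight 1: 1 codewords.
  weight 2: 1 codewords.
  weight 3: 1 codewords.
Minimum distance d = smallest w > 0 with A_w > 0 = 1.
Sanity: Σ A_w = 4 = 2^2 = 4 ✓.


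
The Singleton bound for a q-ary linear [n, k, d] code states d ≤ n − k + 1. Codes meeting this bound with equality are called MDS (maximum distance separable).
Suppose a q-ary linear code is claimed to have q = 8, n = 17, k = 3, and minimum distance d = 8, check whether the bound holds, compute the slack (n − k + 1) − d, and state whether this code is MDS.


Singleton RHS = n − k + 1 = 15, slack = 7, bound satisfied, not MDS.

Singleton bound: d ≤ n − k + 1.
Here n = 17, k = 3, so n − k + 1 = 15.
Given d = 8, check d ≤ 15: YES.
Slack = (n − k + 1) − d = 7.
The code is NOT MDS (slack = 7 > 0).
Description: the claimed parameters are [17, 3, 8]_8; such a code would be non-MDS.


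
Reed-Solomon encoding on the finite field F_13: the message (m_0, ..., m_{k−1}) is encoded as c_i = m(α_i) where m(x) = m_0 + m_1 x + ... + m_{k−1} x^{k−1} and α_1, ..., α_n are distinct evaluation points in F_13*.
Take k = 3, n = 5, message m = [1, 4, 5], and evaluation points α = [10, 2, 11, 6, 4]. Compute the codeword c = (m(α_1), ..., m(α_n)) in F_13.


c = [8, 3, 0, 10, 6]

Message polynomial: m(x) = 1 + 4·x + 5·x^2 (mod 13).
For each evaluation point α_i, compute m(α_i) mod 13:
  α_1 = 10: Horner steps 5 → 2 → 8, so m(10) = 8.
  α_2 = 2: Horner steps 5 → 1 → 3, so m(2) = 3.
  α_3 = 11: Horner steps 5 → 7 → 0, so m(11) = 0.
  α_4 = 6: Horner steps 5 → 8 → 10, so m(6) = 10.
  α_5 = 4: Horner steps 5 → 11 → 6, so m(4) = 6.
Codeword c = [8, 3, 0, 10, 6] ∈ F_13^5.


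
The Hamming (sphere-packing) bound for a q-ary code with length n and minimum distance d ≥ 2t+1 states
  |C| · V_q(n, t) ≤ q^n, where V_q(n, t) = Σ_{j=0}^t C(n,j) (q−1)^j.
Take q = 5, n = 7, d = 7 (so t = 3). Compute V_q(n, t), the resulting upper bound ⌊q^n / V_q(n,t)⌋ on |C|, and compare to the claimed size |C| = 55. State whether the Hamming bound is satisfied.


V_q(n, t) = 2605, q^n = 78125, Hamming bound = 29, |C| = 55 > bound (violated).

Step 1: Compute V_q(n, t) = Σ_{j=0}^3 C(n, j) (q−1)^j.
  j = 0: C(7,0)·(4)^0 = 1·1 = 1.
  j = 1: C(7,1)·(4)^1 = 7·4 = 28.
  j = 2: C(7,2)·(4)^2 = 21·16 = 336.
  j = 3: C(7,3)·(4)^3 = 35·64 = 2240.
  V_q(n, t) = 1 + 28 + 336 + 2240 = 2605.
Step 2: q^n = 5^7 = 78125.
Step 3: Hamming bound ⌊q^n / V_q(n,t)⌋ = ⌊78125/2605⌋ = 29.
Step 4: Compare |C| = 55 to 29: violated.
The claimed |C| lies above the Hamming bound, so no 5-ary code of length 7 with d ≥ 7 can have 55 codewords.


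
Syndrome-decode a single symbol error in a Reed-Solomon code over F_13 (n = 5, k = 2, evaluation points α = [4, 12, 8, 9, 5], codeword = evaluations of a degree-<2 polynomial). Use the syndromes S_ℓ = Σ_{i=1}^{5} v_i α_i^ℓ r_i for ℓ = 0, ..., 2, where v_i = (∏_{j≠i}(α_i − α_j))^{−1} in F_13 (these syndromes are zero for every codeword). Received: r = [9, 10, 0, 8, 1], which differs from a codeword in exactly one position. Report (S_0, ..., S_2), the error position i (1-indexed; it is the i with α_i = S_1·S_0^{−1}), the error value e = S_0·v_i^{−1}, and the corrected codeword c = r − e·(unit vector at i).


S = (4, 6, 9), error at position 3, error magnitude e = 10, c = [9, 10, 3, 8, 1].

Step 1: column multipliers v_i = (∏_{j≠i}(α_i − α_j))^{−1} mod 13.
  i = 1 (α = 4): (4−12)(4−8)(4−9)(4−5) = (−8)·(−4)·(−5)·(−1) = 160 ≡ 4, so v_1 = 4^{−1} = 10 (mod 13).
  i = 2 (α = 12): (12−4)(12−8)(12−9)(12−5) = 8·4·3·7 = 672 ≡ 9, so v_2 = 9^{−1} = 3 (mod 13).
  i = 3 (α = 8): (8−4)(8−12)(8−9)(8−5) = 4·(−4)·(−1)·3 = 48 ≡ 9, so v_3 = 9^{−1} = 3 (mod 13).
  i = 4 (α = 9): (9−4)(9−12)(9−8)(9−5) = 5·(−3)·1·4 = −60 ≡ 5, so v_4 = 5^{−1} = 8 (mod 13).
  i = 5 (α = 5): (5−4)(5−12)(5−8)(5−9) = 1·(−7)·(−3)·(−4) = −84 ≡ 7, so v_5 = 7^{−1} = 2 (mod 13).
  v = [10, 3, 3, 8, 2].
Step 2: syndromes of r = [9, 10, 0, 8, 1] (all sums mod 13).
  S_0 = Σ v_i r_i = 10·9 + 3·10 + 3·0 + 8·8 + 2·1 = 186 ≡ 4.
  S_1 = Σ v_i α_i r_i = 10·4·9 + 3·12·10 + 3·8·0 + 8·9·8 + 2·5·1 = 1306 ≡ 6.
  α_i^2 mod 13 = [3, 1, 12, 3, 12].
  S_2 = Σ v_i α_i^2 r_i = 10·3·9 + 3·1·10 + 3·12·0 + 8·3·8 + 2·12·1 = 516 ≡ 9.
  S = (4, 6, 9) ≠ 0, so r is not a codeword (an error is present).
Step 3: locate the error. For a single error e at position i, S_ℓ = v_i·e·α_i^ℓ, so α_err = S_1/S_0.
  S_0^{−1} = 4^{−1} = 10 (mod 13), so α_err = 6·10 = 60 ≡ 8 = α_3. Error position i = 3.
  Consistency check: S_2/S_1 = 9·11 = 99 ≡ 8 = α_err ✓ (single-error assumption holds).
Step 4: error magnitude e = S_0/v_3 = S_0·∏_{j≠3}(α_3 − α_j) = 4·9 = 36 ≡ 10 (mod 13).
Step 5: correct position 3: c_3 = r_3 − e = 0 − 10 ≡ 3 (mod 13). Hence c = [9, 10, 3, 8, 1].
  Check: interpolating c through the α_i gives m(x) = 2 + 5·x (degree < 2) with m(α_i) = c_i for every i, so c is indeed a codeword.


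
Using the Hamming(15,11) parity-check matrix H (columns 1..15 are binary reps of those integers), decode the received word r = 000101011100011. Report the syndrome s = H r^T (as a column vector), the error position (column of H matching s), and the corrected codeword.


s = (1, 0, 0, 0)^T, error position = 8, corrected codeword c = 000101001100011

Compute s = H r^T mod 2 one row at a time:
  s_1 = 1 + 1 + 1 + 0 + 0 + 0 + 1 + 1 = 5 ≡ 1 (mod 2).
  s_2 = 1 + 0 + 1 + 0 + 0 + 0 + 1 + 1 = 4 ≡ 0 (mod 2).
  s_3 = 0 + 0 + 1 + 0 + 1 + 0 + 1 + 1 = 4 ≡ 0 (mod 2).
  s_4 = 0 + 0 + 0 + 0 + 1 + 0 + 0 + 1 = 2 ≡ 0 (mod 2).
s = (1, 0, 0, 0)^T — this equals column 8 of H (binary 1000), so error is at position 8.
Correct: flip bit 8 of r = 000101011100011 to get c = 000101001100011.


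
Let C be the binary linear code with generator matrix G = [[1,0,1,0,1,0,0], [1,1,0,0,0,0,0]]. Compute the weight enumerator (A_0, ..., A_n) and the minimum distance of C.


Weight distribution: A_0 = 1, A_2 = 1, A_3 = 2. Minimum distance d = 2.

Enumerate all 2^2 = 4 messages m ∈ F_2^2.
For each, compute codeword c = mG in F_2^7, then tally its weight.
  m = 00 → c = 0000000, weight = 0.
  m = 10 → c = 1010100, weight = 3.
  m = 01 → c = 1100000, weight = 2.
  m = 11 → c = 0110100, weight = 3.
Tally weights:
  weight 0: 1 codewords.
  weight 2: 1 codewords.
  weight 3: 2 codewords.
Minimum distance d = smallest w > 0 with A_w > 0 = 2.
Sanity: Σ A_w = 4 = 2^2 = 4 ✓.


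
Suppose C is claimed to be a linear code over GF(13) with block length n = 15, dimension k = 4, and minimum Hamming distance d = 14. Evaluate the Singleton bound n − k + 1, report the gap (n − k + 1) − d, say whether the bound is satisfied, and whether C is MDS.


Singleton RHS = n − k + 1 = 12, slack = -2, bound violated (no such code; not MDS).

Singleton bound: d ≤ n − k + 1.
Here n = 15, k = 4, so n − k + 1 = 12.
Given d = 14, check d ≤ 12: NO.
Slack = (n − k + 1) − d = -2.
The slack is negative: d = 14 exceeds n − k + 1 = 12 by 2, so the Singleton bound is violated and no linear [15, 4, 14]_13 code can exist. In particular it is not MDS (MDS requires d = n − k + 1 exactly).
Description: the claimed parameters are [15, 4, 14]_13; such a code would be impossible (violates the Singleton bound).


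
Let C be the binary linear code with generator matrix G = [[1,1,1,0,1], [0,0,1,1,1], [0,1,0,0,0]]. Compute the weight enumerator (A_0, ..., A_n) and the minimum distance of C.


Weight distribution: A_0 = 1, A_1 = 1, A_2 = 1, A_3 = 3, A_4 = 2. Minimum distance d = 1.

Enumerate all 2^3 = 8 messages m ∈ F_2^3.
For each, compute codeword c = mG in F_2^5, then tally its weight.
  m = 000 → c = 00000, weight = 0.
  m = 100 → c = 11101, weight = 4.
  m = 010 → c = 00111, weight = 3.
  m = 110 → c = 11010, weight = 3.
  m = 001 → c = 01000, weight = 1.
  m = 101 → c = 10101, weight = 3.
  m = 011 → c = 01111, weight = 4.
  m = 111 → c = 10010, weight = 2.
Tally weights:
  weight 0: 1 codewords.
  weight 1: 1 codewords.
  weight 2: 1 codewords.
  weight 3: 3 codewords.
  weight 4: 2 codewords.
Minimum distance d = smallest w > 0 with A_w > 0 = 1.
Sanity: Σ A_w = 8 = 2^3 = 8 ✓.


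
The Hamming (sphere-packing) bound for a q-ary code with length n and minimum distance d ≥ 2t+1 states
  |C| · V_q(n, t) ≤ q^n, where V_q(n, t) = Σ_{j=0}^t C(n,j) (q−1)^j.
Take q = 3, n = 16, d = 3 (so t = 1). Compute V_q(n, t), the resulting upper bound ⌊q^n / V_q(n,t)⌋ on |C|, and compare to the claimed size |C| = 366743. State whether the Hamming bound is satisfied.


V_q(n, t) = 33, q^n = 43046721, Hamming bound = 1304446, |C| = 366743 ≤ bound (satisfied).

Step 1: Compute V_q(n, t) = Σ_{j=0}^1 C(n, j) (q−1)^j.
  j = 0: C(16,0)·(2)^0 = 1·1 = 1.
  j = 1: C(16,1)·(2)^1 = 16·2 = 32.
  V_q(n, t) = 1 + 32 = 33.
Step 2: q^n = 3^16 = 43046721.
Step 3: Hamming bound ⌊q^n / V_q(n,t)⌋ = ⌊43046721/33⌋ = 1304446.
Step 4: Compare |C| = 366743 to 1304446: satisfied.
The claimed |C| lies below the Hamming bound.


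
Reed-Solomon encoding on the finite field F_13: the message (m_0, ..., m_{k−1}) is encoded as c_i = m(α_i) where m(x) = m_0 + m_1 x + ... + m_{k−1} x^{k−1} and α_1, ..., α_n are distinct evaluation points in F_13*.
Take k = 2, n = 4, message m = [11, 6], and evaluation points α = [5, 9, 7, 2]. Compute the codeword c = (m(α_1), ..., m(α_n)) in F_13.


c = [2, 0, 1, 10]

Message polynomial: m(x) = 11 + 6·x (mod 13).
For each evaluation point α_i, compute m(α_i) mod 13:
  α_1 = 5: Horner steps 6 → 2, so m(5) = 2.
  α_2 = 9: Horner steps 6 → 0, so m(9) = 0.
  α_3 = 7: Horner steps 6 → 1, so m(7) = 1.
  α_4 = 2: Horner steps 6 → 10, so m(2) = 10.
Codeword c = [2, 0, 1, 10] ∈ F_13^4.


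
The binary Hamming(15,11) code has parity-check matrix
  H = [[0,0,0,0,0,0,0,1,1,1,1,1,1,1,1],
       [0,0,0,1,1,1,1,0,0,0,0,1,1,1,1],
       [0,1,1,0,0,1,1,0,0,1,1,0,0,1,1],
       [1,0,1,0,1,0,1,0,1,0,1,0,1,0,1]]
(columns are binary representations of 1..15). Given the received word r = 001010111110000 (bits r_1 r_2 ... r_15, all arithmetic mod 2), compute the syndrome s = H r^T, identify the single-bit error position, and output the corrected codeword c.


s = (0, 0, 0, 1)^T, error position = 1, corrected codeword c = 101010111110000

Compute s = H r^T mod 2 one row at a time:
  s_1 = 1 + 1 + 1 + 1 + 0 + 0 + 0 + 0 = 4 ≡ 0 (mod 2).
  s_2 = 0 + 1 + 0 + 1 + 0 + 0 + 0 + 0 = 2 ≡ 0 (mod 2).
  s_3 = 0 + 1 + 0 + 1 + 1 + 1 + 0 + 0 = 4 ≡ 0 (mod 2).
  s_4 = 0 + 1 + 1 + 1 + 1 + 1 + 0 + 0 = 5 ≡ 1 (mod 2).
s = (0, 0, 0, 1)^T — this equals column 1 of H (binary 0001), so error is at position 1.
Correct: flip bit 1 of r = 001010111110000 to get c = 101010111110000.


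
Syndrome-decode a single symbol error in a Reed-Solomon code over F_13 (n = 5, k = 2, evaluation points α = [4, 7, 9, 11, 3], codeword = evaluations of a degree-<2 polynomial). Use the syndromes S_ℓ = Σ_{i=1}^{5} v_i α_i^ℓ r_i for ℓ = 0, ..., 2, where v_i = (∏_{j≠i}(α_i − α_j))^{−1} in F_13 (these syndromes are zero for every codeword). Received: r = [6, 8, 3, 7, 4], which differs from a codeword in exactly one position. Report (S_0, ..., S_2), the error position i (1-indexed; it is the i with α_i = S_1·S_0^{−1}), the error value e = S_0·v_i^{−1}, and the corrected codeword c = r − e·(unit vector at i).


S = (7, 10, 5), error at position 2, error magnitude e = 9, c = [6, 12, 3, 7, 4].

Step 1: column multipliers v_i = (∏_{j≠i}(α_i − α_j))^{−1} mod 13.
  i = 1 (α = 4): (4−7)(4−9)(4−11)(4−3) = (−3)·(−5)·(−7)·1 = −105 ≡ 12, so v_1 = 12^{−1} = 12 (mod 13).
  i = 2 (α = 7): (7−4)(7−9)(7−11)(7−3) = 3·(−2)·(−4)·4 = 96 ≡ 5, so v_2 = 5^{−1} = 8 (mod 13).
  i = 3 (α = 9): (9−4)(9−7)(9−11)(9−3) = 5·2·(−2)·6 = −120 ≡ 10, so v_3 = 10^{−1} = 4 (mod 13).
  i = 4 (α = 11): (11−4)(11−7)(11−9)(11−3) = 7·4·2·8 = 448 ≡ 6, so v_4 = 6^{−1} = 11 (mod 13).
  i = 5 (α = 3): (3−4)(3−7)(3−9)(3−11) = (−1)·(−4)·(−6)·(−8) = 192 ≡ 10, so v_5 = 10^{−1} = 4 (mod 13).
  v = [12, 8, 4, 11, 4].
Step 2: syndromes of r = [6, 8, 3, 7, 4] (all sums mod 13).
  S_0 = Σ v_i r_i = 12·6 + 8·8 + 4·3 + 11·7 + 4·4 = 241 ≡ 7.
  S_1 = Σ v_i α_i r_i = 12·4·6 + 8·7·8 + 4·9·3 + 11·11·7 + 4·3·4 = 1739 ≡ 10.
  α_i^2 mod 13 = [3, 10, 3, 4, 9].
  S_2 = Σ v_i α_i^2 r_i = 12·3·6 + 8·10·8 + 4·3·3 + 11·4·7 + 4·9·4 = 1344 ≡ 5.
  S = (7, 10, 5) ≠ 0, so r is not a codeword (an error is present).
Step 3: locate the error. For a single error e at position i, S_ℓ = v_i·e·α_i^ℓ, so α_err = S_1/S_0.
  S_0^{−1} = 7^{−1} = 2 (mod 13), so α_err = 10·2 = 20 ≡ 7 = α_2. Error position i = 2.
  Consistency check: S_2/S_1 = 5·4 = 20 ≡ 7 = α_err ✓ (single-error assumption holds).
Step 4: error magnitude e = S_0/v_2 = S_0·∏_{j≠2}(α_2 − α_j) = 7·5 = 35 ≡ 9 (mod 13).
Step 5: correct position 2: c_2 = r_2 − e = 8 − 9 ≡ 12 (mod 13). Hence c = [6, 12, 3, 7, 4].
  Check: interpolating c through the α_i gives m(x) = 11 + 2·x (degree < 2) with m(α_i) = c_i for every i, so c is indeed a codeword.


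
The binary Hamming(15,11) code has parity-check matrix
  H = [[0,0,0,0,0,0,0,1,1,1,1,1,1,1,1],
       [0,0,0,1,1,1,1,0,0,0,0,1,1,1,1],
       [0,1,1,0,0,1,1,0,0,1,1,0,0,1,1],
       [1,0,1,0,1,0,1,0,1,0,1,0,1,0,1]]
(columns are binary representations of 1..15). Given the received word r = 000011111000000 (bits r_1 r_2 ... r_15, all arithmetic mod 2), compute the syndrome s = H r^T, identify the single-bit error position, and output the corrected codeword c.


s = (0, 1, 0, 1)^T, error position = 5, corrected codeword c = 000001111000000

Compute s = H r^T mod 2 one row at a time:
  s_1 = 1 + 1 + 0 + 0 + 0 + 0 + 0 + 0 = 2 ≡ 0 (mod 2).
  s_2 = 0 + 1 + 1 + 1 + 0 + 0 + 0 + 0 = 3 ≡ 1 (mod 2).
  s_3 = 0 + 0 + 1 + 1 + 0 + 0 + 0 + 0 = 2 ≡ 0 (mod 2).
  s_4 = 0 + 0 + 1 + 1 + 1 + 0 + 0 + 0 = 3 ≡ 1 (mod 2).
s = (0, 1, 0, 1)^T — this equals column 5 of H (binary 0101), so error is at position 5.
Correct: flip bit 5 of r = 000011111000000 to get c = 000001111000000.


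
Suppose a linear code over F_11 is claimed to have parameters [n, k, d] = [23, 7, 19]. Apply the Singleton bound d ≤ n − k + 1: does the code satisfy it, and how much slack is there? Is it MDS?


Singleton RHS = n − k + 1 = 17, slack = -2, bound violated (no such code; not MDS).

Singleton bound: d ≤ n − k + 1.
Here n = 23, k = 7, so n − k + 1 = 17.
Given d = 19, check d ≤ 17: NO.
Slack = (n − k + 1) − d = -2.
The slack is negative: d = 19 exceeds n − k + 1 = 17 by 2, so the Singleton bound is violated and no linear [23, 7, 19]_11 code can exist. In particular it is not MDS (MDS requires d = n − k + 1 exactly).
Description: the claimed parameters are [23, 7, 19]_11; such a code would be impossible (violates the Singleton bound).


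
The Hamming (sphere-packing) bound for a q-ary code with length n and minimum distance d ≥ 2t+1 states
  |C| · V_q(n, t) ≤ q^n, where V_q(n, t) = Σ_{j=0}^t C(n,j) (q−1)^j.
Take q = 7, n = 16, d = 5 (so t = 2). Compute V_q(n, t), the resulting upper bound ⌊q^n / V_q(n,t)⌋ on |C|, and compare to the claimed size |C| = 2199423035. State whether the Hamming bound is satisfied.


V_q(n, t) = 4417, q^n = 33232930569601, Hamming bound = 7523869270, |C| = 2199423035 ≤ bound (satisfied).

Step 1: Compute V_q(n, t) = Σ_{j=0}^2 C(n, j) (q−1)^j.
  j = 0: C(16,0)·(6)^0 = 1·1 = 1.
  j = 1: C(16,1)·(6)^1 = 16·6 = 96.
  j = 2: C(16,2)·(6)^2 = 120·36 = 4320.
  V_q(n, t) = 1 + 96 + 4320 = 4417.
Step 2: q^n = 7^16 = 33232930569601.
Step 3: Hamming bound ⌊q^n / V_q(n,t)⌋ = ⌊33232930569601/4417⌋ = 7523869270.
Step 4: Compare |C| = 2199423035 to 7523869270: satisfied.
The claimed |C| lies below the Hamming bound.


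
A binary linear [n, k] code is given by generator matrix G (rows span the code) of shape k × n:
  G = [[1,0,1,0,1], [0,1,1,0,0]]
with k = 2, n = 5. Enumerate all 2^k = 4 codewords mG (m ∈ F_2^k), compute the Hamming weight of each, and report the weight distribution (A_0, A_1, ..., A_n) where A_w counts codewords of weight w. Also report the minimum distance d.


Weight distribution: A_0 = 1, A_2 = 1, A_3 = 2. Minimum distance d = 2.

Enumerate all 2^2 = 4 messages m ∈ F_2^2.
For each, compute codeword c = mG in F_2^5, then tally its weight.
  m = 00 → c = 00000, weight = 0.
  m = 10 → c = 10101, weight = 3.
  m = 01 → c = 01100, weight = 2.
  m = 11 → c = 11001, weight = 3.
Tally weights:
  weight 0: 1 codewords.
  weight 2: 1 codewords.
  weight 3: 2 codewords.
Minimum distance d = smallest w > 0 with A_w > 0 = 2.
Sanity: Σ A_w = 4 = 2^2 = 4 ✓.


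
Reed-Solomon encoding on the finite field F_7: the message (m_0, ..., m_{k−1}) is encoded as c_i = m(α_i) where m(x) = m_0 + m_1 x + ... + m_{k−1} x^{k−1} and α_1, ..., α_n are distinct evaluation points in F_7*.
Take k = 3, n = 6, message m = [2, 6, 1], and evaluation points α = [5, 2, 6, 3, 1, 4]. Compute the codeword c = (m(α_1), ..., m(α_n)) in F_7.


c = [1, 4, 4, 1, 2, 0]

Message polynomial: m(x) = 2 + 6·x + 1·x^2 (mod 7).
For each evaluation point α_i, compute m(α_i) mod 7:
  α_1 = 5: Horner steps 1 → 4 → 1, so m(5) = 1.
  α_2 = 2: Horner steps 1 → 1 → 4, so m(2) = 4.
  α_3 = 6: Horner steps 1 → 5 → 4, so m(6) = 4.
  α_4 = 3: Horner steps 1 → 2 → 1, so m(3) = 1.
  α_5 = 1: Horner steps 1 → 0 → 2, so m(1) = 2.
  α_6 = 4: Horner steps 1 → 3 → 0, so m(4) = 0.
Codeword c = [1, 4, 4, 1, 2, 0] ∈ F_7^6.


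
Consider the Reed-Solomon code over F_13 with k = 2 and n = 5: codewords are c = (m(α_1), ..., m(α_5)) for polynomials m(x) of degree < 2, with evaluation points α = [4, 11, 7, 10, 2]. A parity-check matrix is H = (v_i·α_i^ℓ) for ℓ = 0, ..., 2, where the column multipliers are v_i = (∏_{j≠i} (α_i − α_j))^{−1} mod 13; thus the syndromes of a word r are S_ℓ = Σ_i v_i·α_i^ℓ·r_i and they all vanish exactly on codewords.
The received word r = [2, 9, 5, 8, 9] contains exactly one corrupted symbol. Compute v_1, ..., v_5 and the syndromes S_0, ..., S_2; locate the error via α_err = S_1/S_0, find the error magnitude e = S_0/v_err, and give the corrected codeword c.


S = (7, 1, 2), error at position 5, error magnitude e = 9, c = [2, 9, 5, 8, 0].

Step 1: column multipliers v_i = (∏_{j≠i}(α_i − α_j))^{−1} mod 13.
  i = 1 (α = 4): (4−11)(4−7)(4−10)(4−2) = (−7)·(−3)·(−6)·2 = −252 ≡ 8, so v_1 = 8^{−1} = 5 (mod 13).
  i = 2 (α = 11): (11−4)(11−7)(11−10)(11−2) = 7·4·1·9 = 252 ≡ 5, so v_2 = 5^{−1} = 8 (mod 13).
  i = 3 (α = 7): (7−4)(7−11)(7−10)(7−2) = 3·(−4)·(−3)·5 = 180 ≡ 11, so v_3 = 11^{−1} = 6 (mod 13).
  i = 4 (α = 10): (10−4)(10−11)(10−7)(10−2) = 6·(−1)·3·8 = −144 ≡ 12, so v_4 = 12^{−1} = 12 (mod 13).
  i = 5 (α = 2): (2−4)(2−11)(2−7)(2−10) = (−2)·(−9)·(−5)·(−8) = 720 ≡ 5, so v_5 = 5^{−1} = 8 (mod 13).
  v = [5, 8, 6, 12, 8].
Step 2: syndromes of r = [2, 9, 5, 8, 9] (all sums mod 13).
  S_0 = Σ v_i r_i = 5·2 + 8·9 + 6·5 + 12·8 + 8·9 = 280 ≡ 7.
  S_1 = Σ v_i α_i r_i = 5·4·2 + 8·11·9 + 6·7·5 + 12·10·8 + 8·2·9 = 2146 ≡ 1.
  α_i^2 mod 13 = [3, 4, 10, 9, 4].
  S_2 = Σ v_i α_i^2 r_i = 5·3·2 + 8·4·9 + 6·10·5 + 12·9·8 + 8·4·9 = 1770 ≡ 2.
  S = (7, 1, 2) ≠ 0, so r is not a codeword (an error is present).
Step 3: locate the error. For a single error e at position i, S_ℓ = v_i·e·α_i^ℓ, so α_err = S_1/S_0.
  S_0^{−1} = 7^{−1} = 2 (mod 13), so α_err = 1·2 = 2 ≡ 2 = α_5. Error position i = 5.
  Consistency check: S_2/S_1 = 2·1 = 2 ≡ 2 = α_err ✓ (single-error assumption holds).
Step 4: error magnitude e = S_0/v_5 = S_0·∏_{j≠5}(α_5 − α_j) = 7·5 = 35 ≡ 9 (mod 13).
Step 5: correct position 5: c_5 = r_5 − e = 9 − 9 ≡ 0 (mod 13). Hence c = [2, 9, 5, 8, 0].
  Check: interpolating c through the α_i gives m(x) = 11 + 1·x (degree < 2) with m(α_i) = c_i for every i, so c is indeed a codeword.


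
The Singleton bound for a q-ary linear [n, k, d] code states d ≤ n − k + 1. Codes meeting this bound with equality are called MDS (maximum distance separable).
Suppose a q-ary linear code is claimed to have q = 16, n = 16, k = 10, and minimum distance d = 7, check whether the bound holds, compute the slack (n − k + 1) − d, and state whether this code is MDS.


Singleton RHS = n − k + 1 = 7, slack = 0, bound satisfied, MDS.

Singleton bound: d ≤ n − k + 1.
Here n = 16, k = 10, so n − k + 1 = 7.
Given d = 7, check d ≤ 7: YES.
Slack = (n − k + 1) − d = 0.
The code is MDS (slack = 0).
Description: the claimed parameters are [16, 10, 7]_16; such a code would be MDS (meets Singleton bound).


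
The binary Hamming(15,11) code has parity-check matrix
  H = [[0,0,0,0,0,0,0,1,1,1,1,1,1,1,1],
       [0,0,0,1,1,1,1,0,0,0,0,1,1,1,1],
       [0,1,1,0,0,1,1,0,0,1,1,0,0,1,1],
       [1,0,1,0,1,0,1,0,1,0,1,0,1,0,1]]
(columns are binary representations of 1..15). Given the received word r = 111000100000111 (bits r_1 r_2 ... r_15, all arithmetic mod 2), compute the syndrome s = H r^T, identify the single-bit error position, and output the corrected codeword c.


s = (1, 0, 1, 1)^T, error position = 11, corrected codeword c = 111000100010111

Compute s = H r^T mod 2 one row at a time:
  s_1 = 0 + 0 + 0 + 0 + 0 + 1 + 1 + 1 = 3 ≡ 1 (mod 2).
  s_2 = 0 + 0 + 0 + 1 + 0 + 1 + 1 + 1 = 4 ≡ 0 (mod 2).
  s_3 = 1 + 1 + 0 + 1 + 0 + 0 + 1 + 1 = 5 ≡ 1 (mod 2).
  s_4 = 1 + 1 + 0 + 1 + 0 + 0 + 1 + 1 = 5 ≡ 1 (mod 2).
s = (1, 0, 1, 1)^T — this equals column 11 of H (binary 1011), so error is at position 11.
Correct: flip bit 11 of r = 111000100000111 to get c = 111000100010111.


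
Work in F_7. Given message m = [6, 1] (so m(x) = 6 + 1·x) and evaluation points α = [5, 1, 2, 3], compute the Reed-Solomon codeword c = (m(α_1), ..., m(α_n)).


c = [4, 0, 1, 2]

Message polynomial: m(x) = 6 + 1·x (mod 7).
For each evaluation point α_i, compute m(α_i) mod 7:
  α_1 = 5: Horner steps 1 → 4, so m(5) = 4.
  α_2 = 1: Horner steps 1 → 0, so m(1) = 0.
  α_3 = 2: Horner steps 1 → 1, so m(2) = 1.
  α_4 = 3: Horner steps 1 → 2, so m(3) = 2.
Codeword c = [4, 0, 1, 2] ∈ F_7^4.


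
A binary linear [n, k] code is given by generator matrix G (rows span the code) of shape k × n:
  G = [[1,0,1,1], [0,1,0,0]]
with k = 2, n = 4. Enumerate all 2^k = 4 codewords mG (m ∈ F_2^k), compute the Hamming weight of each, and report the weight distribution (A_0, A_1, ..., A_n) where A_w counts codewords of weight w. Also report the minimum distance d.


Weight distribution: A_0 = 1, A_1 = 1, A_3 = 1, A_4 = 1. Minimum distance d = 1.

Enumerate all 2^2 = 4 messages m ∈ F_2^2.
For each, compute codeword c = mG in F_2^4, then tally its weight.
  m = 00 → c = 0000, weight = 0.
  m = 10 → c = 1011, weight = 3.
  m = 01 → c = 0100, weight = 1.
  m = 11 → c = 1111, weight = 4.
Tally weights:
  weight 0: 1 codewords.
  weight 1: 1 codewords.
  weight 3: 1 codewords.
  weight 4: 1 codewords.
Minimum distance d = smallest w > 0 with A_w > 0 = 1.
Sanity: Σ A_w = 4 = 2^2 = 4 ✓.


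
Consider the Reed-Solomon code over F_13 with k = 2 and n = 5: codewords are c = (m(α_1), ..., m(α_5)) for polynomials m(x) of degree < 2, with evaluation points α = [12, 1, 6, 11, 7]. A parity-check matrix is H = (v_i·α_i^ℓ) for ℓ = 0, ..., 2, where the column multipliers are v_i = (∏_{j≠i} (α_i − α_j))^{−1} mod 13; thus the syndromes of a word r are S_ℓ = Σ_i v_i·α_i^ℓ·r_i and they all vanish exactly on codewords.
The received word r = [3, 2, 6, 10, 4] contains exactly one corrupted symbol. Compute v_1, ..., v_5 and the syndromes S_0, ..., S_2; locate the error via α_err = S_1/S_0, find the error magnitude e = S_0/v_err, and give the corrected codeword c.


S = (6, 3, 8), error at position 5, error magnitude e = 5, c = [3, 2, 6, 10, 12].

Step 1: column multipliers v_i = (∏_{j≠i}(α_i − α_j))^{−1} mod 13.
  i = 1 (α = 12): (12−1)(12−6)(12−11)(12−7) = 11·6·1·5 = 330 ≡ 5, so v_1 = 5^{−1} = 8 (mod 13).
  i = 2 (α = 1): (1−12)(1−6)(1−11)(1−7) = (−11)·(−5)·(−10)·(−6) = 3300 ≡ 11, so v_2 = 11^{−1} = 6 (mod 13).
  i = 3 (α = 6): (6−12)(6−1)(6−11)(6−7) = (−6)·5·(−5)·(−1) = −150 ≡ 6, so v_3 = 6^{−1} = 11 (mod 13).
  i = 4 (α = 11): (11−12)(11−1)(11−6)(11−7) = (−1)·10·5·4 = −200 ≡ 8, so v_4 = 8^{−1} = 5 (mod 13).
  i = 5 (α = 7): (7−12)(7−1)(7−6)(7−11) = (−5)·6·1·(−4) = 120 ≡ 3, so v_5 = 3^{−1} = 9 (mod 13).
  v = [8, 6, 11, 5, 9].
Step 2: syndromes of r = [3, 2, 6, 10, 4] (all sums mod 13).
  S_0 = Σ v_i r_i = 8·3 + 6·2 + 11·6 + 5·10 + 9·4 = 188 ≡ 6.
  S_1 = Σ v_i α_i r_i = 8·12·3 + 6·1·2 + 11·6·6 + 5·11·10 + 9·7·4 = 1498 ≡ 3.
  α_i^2 mod 13 = [1, 1, 10, 4, 10].
  S_2 = Σ v_i α_i^2 r_i = 8·1·3 + 6·1·2 + 11·10·6 + 5·4·10 + 9·10·4 = 1256 ≡ 8.
  S = (6, 3, 8) ≠ 0, so r is not a codeword (an error is present).
Step 3: locate the error. For a single error e at position i, S_ℓ = v_i·e·α_i^ℓ, so α_err = S_1/S_0.
  S_0^{−1} = 6^{−1} = 11 (mod 13), so α_err = 3·11 = 33 ≡ 7 = α_5. Error position i = 5.
  Consistency check: S_2/S_1 = 8·9 = 72 ≡ 7 = α_err ✓ (single-error assumption holds).
Step 4: error magnitude e = S_0/v_5 = S_0·∏_{j≠5}(α_5 − α_j) = 6·3 = 18 ≡ 5 (mod 13).
Step 5: correct position 5: c_5 = r_5 − e = 4 − 5 ≡ 12 (mod 13). Hence c = [3, 2, 6, 10, 12].
  Check: interpolating c through the α_i gives m(x) = 9 + 6·x (degree < 2) with m(α_i) = c_i for every i, so c is indeed a codeword.
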